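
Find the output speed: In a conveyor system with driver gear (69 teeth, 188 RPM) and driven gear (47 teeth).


Given: N1 = 69 teeth, w1 = 188 RPM, N2 = 47 teeth
Using N1*w1 = N2*w2
w2 = N1*w1 / N2
w2 = 69*188 / 47
w2 = 12972 / 47
w2 = 276 RPM

276 RPM


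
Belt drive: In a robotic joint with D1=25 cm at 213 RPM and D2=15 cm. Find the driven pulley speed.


Given: D1 = 25 cm, w1 = 213 RPM, D2 = 15 cm
Using D1*w1 = D2*w2
w2 = D1*w1 / D2
w2 = 25*213 / 15
w2 = 5325 / 15
w2 = 355 RPM

355 RPM


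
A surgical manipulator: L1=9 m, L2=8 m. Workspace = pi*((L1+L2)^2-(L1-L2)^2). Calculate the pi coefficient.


Given: L1 = 9, L2 = 8
(L1+L2)^2 = (17)^2 = 289
(L1-L2)^2 = (1)^2 = 1
Difference = 289 - 1 = 288
This equals 4*L1*L2 = 4*9*8 = 288
Workspace area = 288*pi

288


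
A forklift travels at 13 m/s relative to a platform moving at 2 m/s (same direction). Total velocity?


Given: object velocity = 13 m/s, platform velocity = 2 m/s (same direction)
Using classical velocity addition: v_total = v_object + v_platform
v_total = 13 + 2
v_total = 15 m/s

15 m/s


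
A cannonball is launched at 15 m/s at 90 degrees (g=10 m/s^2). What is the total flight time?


Given: v0 = 15 m/s, theta = 90 deg, g = 10 m/s^2
sin(90) = 1
Using T = 2*v0*sin(theta) / g
T = 2*15*1 / 10
T = 30 / 10
T = 3 s

3 s


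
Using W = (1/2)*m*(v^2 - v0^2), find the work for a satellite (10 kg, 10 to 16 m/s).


Given: m = 10 kg, v0 = 10 m/s, v = 16 m/s
Using W = (1/2)*m*(v^2 - v0^2)
v^2 = 16^2 = 256
v0^2 = 10^2 = 100
v^2 - v0^2 = 256 - 100 = 156
W = (1/2)*10*156 = 780 J

780 J


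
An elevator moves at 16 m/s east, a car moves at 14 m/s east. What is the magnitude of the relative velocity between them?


Given: v_A = 16 m/s east, v_B = 14 m/s east
Both move in the same direction; relative speed = |v_A - v_B|
|16 - 14| = |2|
= 2 m/s

2 m/s


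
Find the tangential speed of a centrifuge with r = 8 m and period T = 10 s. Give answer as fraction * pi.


Given: radius r = 8 m, period T = 10 s
Using v = 2*pi*r / T
v = 2*pi*8 / 10
v = 16*pi / 10
v = 8/5*pi m/s

8/5*pi m/s


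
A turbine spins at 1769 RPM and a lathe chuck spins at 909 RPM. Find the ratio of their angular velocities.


Given: RPM_A = 1769, RPM_B = 909
omega = 2*pi*RPM/60, so omega_A/omega_B = RPM_A / RPM_B
omega_A/omega_B = 1769 / 909
omega_A/omega_B = 1769/909

1769/909


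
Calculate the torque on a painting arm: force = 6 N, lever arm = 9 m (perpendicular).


Given: F = 6 N, r = 9 m, angle = 90 deg (perpendicular)
Using tau = F * r * sin(90)
sin(90) = 1
tau = 6 * 9 * 1
tau = 54 Nm

54 Nm


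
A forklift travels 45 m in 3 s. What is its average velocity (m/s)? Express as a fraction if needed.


Given: distance d = 45 m, time t = 3 s
Using v = d / t
v = 45 / 3
v = 15 m/s

15 m/s


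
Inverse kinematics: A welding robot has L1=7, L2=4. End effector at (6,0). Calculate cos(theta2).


Given: L1 = 7, L2 = 4, target (x, y) = (6, 0)
Using cos(theta2) = (x^2 + y^2 - L1^2 - L2^2) / (2*L1*L2)
x^2 + y^2 = 6^2 + 0 = 36
L1^2 + L2^2 = 49 + 16 = 65
Numerator = 36 - 65 = -29
Denominator = 2*7*4 = 56
cos(theta2) = -29/56 = -29/56

-29/56


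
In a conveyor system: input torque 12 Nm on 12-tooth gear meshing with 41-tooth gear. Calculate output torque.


Given: N1 = 12, N2 = 41, T1 = 12 Nm
Using T2/T1 = N2/N1
T2 = T1 * N2 / N1
T2 = 12 * 41 / 12
T2 = 492 / 12
T2 = 41 Nm

41 Nm


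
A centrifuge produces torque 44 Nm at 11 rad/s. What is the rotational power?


Given: tau = 44 Nm, omega = 11 rad/s
Using P = tau * omega
P = 44 * 11
P = 484 W

484 W


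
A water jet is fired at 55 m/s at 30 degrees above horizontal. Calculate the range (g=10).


Given: v0 = 55 m/s, theta = 30 deg, g = 10 m/s^2
sin(2*30) = sin(60) = sqrt(3)/2
Using R = v0^2 * sin(2*theta) / g
R = 55^2 * (sqrt(3)/2) / 10
R = 3025 * sqrt(3) / 20
R = 605/4*sqrt(3) m

605/4*sqrt(3) m


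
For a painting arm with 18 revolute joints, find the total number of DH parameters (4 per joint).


Given: 18 joints, 4 DH parameters per joint (d, theta, a, alpha)
Total DH parameters = number_of_joints * 4
Total = 18 * 4
Total = 72

72


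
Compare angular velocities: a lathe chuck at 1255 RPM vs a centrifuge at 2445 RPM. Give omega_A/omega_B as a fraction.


Given: RPM_A = 1255, RPM_B = 2445
omega = 2*pi*RPM/60, so omega_A/omega_B = RPM_A / RPM_B
omega_A/omega_B = 1255 / 2445
omega_A/omega_B = 251/489

251/489


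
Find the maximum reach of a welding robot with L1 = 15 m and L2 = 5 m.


Given: L1 = 15 m, L2 = 5 m
For a 2-link planar arm, max reach = L1 + L2 (fully extended)
Max reach = 15 + 5
Max reach = 20 m

20 m


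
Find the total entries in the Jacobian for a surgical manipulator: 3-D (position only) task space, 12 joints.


Given: task space dimension = 3, joints = 12
Jacobian is a 3 x 12 matrix
Total entries = rows * columns
Total = 3 * 12
Total = 36

36


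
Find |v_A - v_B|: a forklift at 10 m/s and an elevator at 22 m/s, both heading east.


Given: v_A = 10 m/s east, v_B = 22 m/s east
Both move in the same direction; relative speed = |v_A - v_B|
|10 - 22| = |-12|
= 12 m/s

12 m/s


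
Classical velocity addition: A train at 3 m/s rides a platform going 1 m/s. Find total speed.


Given: object velocity = 3 m/s, platform velocity = 1 m/s (same direction)
Using classical velocity addition: v_total = v_object + v_platform
v_total = 3 + 1
v_total = 4 m/s

4 m/s


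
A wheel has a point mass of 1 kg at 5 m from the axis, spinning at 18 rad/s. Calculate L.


Given: m = 1 kg, r = 5 m, omega = 18 rad/s
For a point mass: I = m*r^2
I = 1*5^2 = 1*25 = 25
L = I*omega = 25*18
L = 450 kg*m^2/s

450 kg*m^2/s


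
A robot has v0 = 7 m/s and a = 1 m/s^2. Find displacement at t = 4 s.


Given: v0 = 7 m/s, a = 1 m/s^2, t = 4 s
Using s = v0*t + (1/2)*a*t^2
s = 7*4 + (1/2)*1*4^2
s = 28 + (1/2)*16
s = 28 + 8
s = 36

36 m


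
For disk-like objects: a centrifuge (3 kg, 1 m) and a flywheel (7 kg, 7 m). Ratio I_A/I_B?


Given: M1=3 kg, R1=1 m, M2=7 kg, R2=7 m
For a disk: I = (1/2)*M*R^2, so I_A/I_B = (M1*R1^2)/(M2*R2^2)
M1*R1^2 = 3*1 = 3
M2*R2^2 = 7*49 = 343
I_A/I_B = 3/343 = 3/343

3/343


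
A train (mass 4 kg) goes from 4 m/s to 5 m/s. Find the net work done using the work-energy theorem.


Given: m = 4 kg, v0 = 4 m/s, v = 5 m/s
Using W = (1/2)*m*(v^2 - v0^2)
v^2 = 5^2 = 25
v0^2 = 4^2 = 16
v^2 - v0^2 = 25 - 16 = 9
W = (1/2)*4*9 = 18 J

18 J


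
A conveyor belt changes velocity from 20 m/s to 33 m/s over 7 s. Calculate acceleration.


Given: initial velocity v0 = 20 m/s, final velocity v = 33 m/s, time t = 7 s
Using a = (v - v0) / t
a = (33 - 20) / 7
a = 13 / 7
a = 13/7 m/s^2

13/7 m/s^2


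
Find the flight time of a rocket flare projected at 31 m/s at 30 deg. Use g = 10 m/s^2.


Given: v0 = 31 m/s, theta = 30 deg, g = 10 m/s^2
sin(30) = 1/2
Using T = 2*v0*sin(theta) / g
T = 2*31*1/2 / 10
T = 31 / 10
T = 31/10 s

31/10 s


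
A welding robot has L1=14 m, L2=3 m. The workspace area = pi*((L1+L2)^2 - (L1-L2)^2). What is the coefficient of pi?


Given: L1 = 14, L2 = 3
(L1+L2)^2 = (17)^2 = 289
(L1-L2)^2 = (11)^2 = 121
Difference = 289 - 121 = 168
This equals 4*L1*L2 = 4*14*3 = 168
Workspace area = 168*pi

168


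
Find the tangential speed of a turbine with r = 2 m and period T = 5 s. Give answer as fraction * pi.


Given: radius r = 2 m, period T = 5 s
Using v = 2*pi*r / T
v = 2*pi*2 / 5
v = 4*pi / 5
v = 4/5*pi m/s

4/5*pi m/s


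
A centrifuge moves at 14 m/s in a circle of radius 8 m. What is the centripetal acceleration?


Given: v = 14 m/s, r = 8 m
Using a_c = v^2 / r
a_c = 14^2 / 8
a_c = 196 / 8
a_c = 49/2 m/s^2

49/2 m/s^2


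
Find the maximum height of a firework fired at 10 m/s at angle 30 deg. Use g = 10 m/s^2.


Given: v0 = 10 m/s, theta = 30 deg, g = 10 m/s^2
sin^2(30) = 1/4
Using H = v0^2 * sin^2(theta) / (2*g)
H = 10^2 * 1/4 / (2*10)
H = 100 * 1/4 / 20
H = 25 / 20
H = 5/4 m

5/4 m


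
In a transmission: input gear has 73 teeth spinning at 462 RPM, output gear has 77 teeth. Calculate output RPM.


Given: N1 = 73 teeth, w1 = 462 RPM, N2 = 77 teeth
Using N1*w1 = N2*w2
w2 = N1*w1 / N2
w2 = 73*462 / 77
w2 = 33726 / 77
w2 = 438 RPM

438 RPM


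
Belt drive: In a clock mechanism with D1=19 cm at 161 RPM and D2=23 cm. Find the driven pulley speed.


Given: D1 = 19 cm, w1 = 161 RPM, D2 = 23 cm
Using D1*w1 = D2*w2
w2 = D1*w1 / D2
w2 = 19*161 / 23
w2 = 3059 / 23
w2 = 133 RPM

133 RPM


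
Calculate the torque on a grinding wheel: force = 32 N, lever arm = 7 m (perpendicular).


Given: F = 32 N, r = 7 m, angle = 90 deg (perpendicular)
Using tau = F * r * sin(90)
sin(90) = 1
tau = 32 * 7 * 1
tau = 224 Nm

224 Nm


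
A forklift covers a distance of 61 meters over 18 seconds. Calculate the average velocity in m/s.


Given: distance d = 61 m, time t = 18 s
Using v = d / t
v = 61 / 18
v = 61/18 m/s

61/18 m/s


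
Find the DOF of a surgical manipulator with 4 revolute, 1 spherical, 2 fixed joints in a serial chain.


Given: serial robot with 4 revolute, 1 spherical, 2 fixed joints
DOF contribution per joint type: revolute=1, prismatic=1, spherical=3, fixed=0
DOF = 4*1 + 1*3 + 2*0
DOF = 7

7


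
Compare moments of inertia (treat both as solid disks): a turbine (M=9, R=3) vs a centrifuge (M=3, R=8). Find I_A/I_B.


Given: M1=9 kg, R1=3 m, M2=3 kg, R2=8 m
For a disk: I = (1/2)*M*R^2, so I_A/I_B = (M1*R1^2)/(M2*R2^2)
M1*R1^2 = 9*9 = 81
M2*R2^2 = 3*64 = 192
I_A/I_B = 81/192 = 27/64

27/64


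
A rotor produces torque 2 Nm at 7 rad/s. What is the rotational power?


Given: tau = 2 Nm, omega = 7 rad/s
Using P = tau * omega
P = 2 * 7
P = 14 W

14 W


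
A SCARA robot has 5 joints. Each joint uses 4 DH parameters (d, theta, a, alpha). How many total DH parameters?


Given: 5 joints, 4 DH parameters per joint (d, theta, a, alpha)
Total DH parameters = number_of_joints * 4
Total = 5 * 4
Total = 20

20


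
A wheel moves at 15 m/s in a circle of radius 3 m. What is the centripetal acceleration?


Given: v = 15 m/s, r = 3 m
Using a_c = v^2 / r
a_c = 15^2 / 3
a_c = 225 / 3
a_c = 75 m/s^2

75 m/s^2


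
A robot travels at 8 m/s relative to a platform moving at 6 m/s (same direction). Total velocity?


Given: object velocity = 8 m/s, platform velocity = 6 m/s (same direction)
Using classical velocity addition: v_total = v_object + v_platform
v_total = 8 + 6
v_total = 14 m/s

14 m/s


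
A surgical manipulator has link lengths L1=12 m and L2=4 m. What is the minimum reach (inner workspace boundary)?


Given: L1 = 12 m, L2 = 4 m
For a 2-link planar arm, min reach = |L1 - L2| (second link folded back)
Min reach = |12 - 4|
Min reach = 8 m

8 m


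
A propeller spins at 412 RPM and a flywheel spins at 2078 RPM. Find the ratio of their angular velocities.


Given: RPM_A = 412, RPM_B = 2078
omega = 2*pi*RPM/60, so omega_A/omega_B = RPM_A / RPM_B
omega_A/omega_B = 412 / 2078
omega_A/omega_B = 206/1039

206/1039


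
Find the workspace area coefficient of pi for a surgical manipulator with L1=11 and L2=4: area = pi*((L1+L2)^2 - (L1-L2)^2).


Given: L1 = 11, L2 = 4
(L1+L2)^2 = (15)^2 = 225
(L1-L2)^2 = (7)^2 = 49
Difference = 225 - 49 = 176
This equals 4*L1*L2 = 4*11*4 = 176
Workspace area = 176*pi

176


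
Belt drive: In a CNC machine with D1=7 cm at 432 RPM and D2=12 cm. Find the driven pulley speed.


Given: D1 = 7 cm, w1 = 432 RPM, D2 = 12 cm
Using D1*w1 = D2*w2
w2 = D1*w1 / D2
w2 = 7*432 / 12
w2 = 3024 / 12
w2 = 252 RPM

252 RPM


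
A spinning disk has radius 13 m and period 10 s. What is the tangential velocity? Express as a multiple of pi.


Given: radius r = 13 m, period T = 10 s
Using v = 2*pi*r / T
v = 2*pi*13 / 10
v = 26*pi / 10
v = 13/5*pi m/s

13/5*pi m/s


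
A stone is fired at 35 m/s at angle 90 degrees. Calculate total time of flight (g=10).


Given: v0 = 35 m/s, theta = 90 deg, g = 10 m/s^2
sin(90) = 1
Using T = 2*v0*sin(theta) / g
T = 2*35*1 / 10
T = 70 / 10
T = 7 s

7 s


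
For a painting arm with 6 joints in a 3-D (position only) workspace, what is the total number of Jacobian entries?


Given: task space dimension = 3, joints = 6
Jacobian is a 3 x 6 matrix
Total entries = rows * columns
Total = 3 * 6
Total = 18

18


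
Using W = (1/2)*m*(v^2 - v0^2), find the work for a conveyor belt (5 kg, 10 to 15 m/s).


Given: m = 5 kg, v0 = 10 m/s, v = 15 m/s
Using W = (1/2)*m*(v^2 - v0^2)
v^2 = 15^2 = 225
v0^2 = 10^2 = 100
v^2 - v0^2 = 225 - 100 = 125
W = (1/2)*5*125 = 625/2 J

625/2 J


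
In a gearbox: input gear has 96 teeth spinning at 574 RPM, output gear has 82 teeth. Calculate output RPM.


Given: N1 = 96 teeth, w1 = 574 RPM, N2 = 82 teeth
Using N1*w1 = N2*w2
w2 = N1*w1 / N2
w2 = 96*574 / 82
w2 = 55104 / 82
w2 = 672 RPM

672 RPM


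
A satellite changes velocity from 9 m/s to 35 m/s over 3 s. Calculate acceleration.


Given: initial velocity v0 = 9 m/s, final velocity v = 35 m/s, time t = 3 s
Using a = (v - v0) / t
a = (35 - 9) / 3
a = 26 / 3
a = 26/3 m/s^2

26/3 m/s^2


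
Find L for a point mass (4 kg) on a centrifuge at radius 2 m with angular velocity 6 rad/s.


Given: m = 4 kg, r = 2 m, omega = 6 rad/s
For a point mass: I = m*r^2
I = 4*2^2 = 4*4 = 16
L = I*omega = 16*6
L = 96 kg*m^2/s

96 kg*m^2/s


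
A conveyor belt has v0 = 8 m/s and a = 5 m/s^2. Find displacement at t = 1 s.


Given: v0 = 8 m/s, a = 5 m/s^2, t = 1 s
Using s = v0*t + (1/2)*a*t^2
s = 8*1 + (1/2)*5*1^2
s = 8 + (1/2)*5
s = 8 + 5/2
s = 21/2

21/2 m


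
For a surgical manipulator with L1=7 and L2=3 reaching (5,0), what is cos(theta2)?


Given: L1 = 7, L2 = 3, target (x, y) = (5, 0)
Using cos(theta2) = (x^2 + y^2 - L1^2 - L2^2) / (2*L1*L2)
x^2 + y^2 = 5^2 + 0 = 25
L1^2 + L2^2 = 49 + 9 = 58
Numerator = 25 - 58 = -33
Denominator = 2*7*3 = 42
cos(theta2) = -33/42 = -11/14

-11/14


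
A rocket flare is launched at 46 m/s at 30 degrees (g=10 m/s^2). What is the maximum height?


Given: v0 = 46 m/s, theta = 30 deg, g = 10 m/s^2
sin^2(30) = 1/4
Using H = v0^2 * sin^2(theta) / (2*g)
H = 46^2 * 1/4 / (2*10)
H = 2116 * 1/4 / 20
H = 529 / 20
H = 529/20 m

529/20 m


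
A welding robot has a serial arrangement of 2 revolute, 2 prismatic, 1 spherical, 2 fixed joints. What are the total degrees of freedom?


Given: serial robot with 2 revolute, 2 prismatic, 1 spherical, 2 fixed joints
DOF contribution per joint type: revolute=1, prismatic=1, spherical=3, fixed=0
DOF = 2*1 + 2*1 + 1*3 + 2*0
DOF = 7

7


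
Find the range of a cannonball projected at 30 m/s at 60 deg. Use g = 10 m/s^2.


Given: v0 = 30 m/s, theta = 60 deg, g = 10 m/s^2
sin(2*60) = sin(120) = sqrt(3)/2
Using R = v0^2 * sin(2*theta) / g
R = 30^2 * (sqrt(3)/2) / 10
R = 900 * sqrt(3) / 20
R = 45*sqrt(3) m

45*sqrt(3) m


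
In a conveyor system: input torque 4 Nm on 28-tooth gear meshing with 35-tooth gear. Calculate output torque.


Given: N1 = 28, N2 = 35, T1 = 4 Nm
Using T2/T1 = N2/N1
T2 = T1 * N2 / N1
T2 = 4 * 35 / 28
T2 = 140 / 28
T2 = 5 Nm

5 Nm


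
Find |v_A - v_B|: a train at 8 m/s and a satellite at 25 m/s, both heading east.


Given: v_A = 8 m/s east, v_B = 25 m/s east
Both move in the same direction; relative speed = |v_A - v_B|
|8 - 25| = |-17|
= 17 m/s

17 m/s


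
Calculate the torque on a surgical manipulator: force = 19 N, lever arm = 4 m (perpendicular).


Given: F = 19 N, r = 4 m, angle = 90 deg (perpendicular)
Using tau = F * r * sin(90)
sin(90) = 1
tau = 19 * 4 * 1
tau = 76 Nm

76 Nm


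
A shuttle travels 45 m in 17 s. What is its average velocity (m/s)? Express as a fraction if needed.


Given: distance d = 45 m, time t = 17 s
Using v = d / t
v = 45 / 17
v = 45/17 m/s

45/17 m/s


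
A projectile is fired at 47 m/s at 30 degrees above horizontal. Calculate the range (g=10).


Given: v0 = 47 m/s, theta = 30 deg, g = 10 m/s^2
sin(2*30) = sin(60) = sqrt(3)/2
Using R = v0^2 * sin(2*theta) / g
R = 47^2 * (sqrt(3)/2) / 10
R = 2209 * sqrt(3) / 20
R = 2209/20*sqrt(3) m

2209/20*sqrt(3) m


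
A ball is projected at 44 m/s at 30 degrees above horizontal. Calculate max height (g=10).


Given: v0 = 44 m/s, theta = 30 deg, g = 10 m/s^2
sin^2(30) = 1/4
Using H = v0^2 * sin^2(theta) / (2*g)
H = 44^2 * 1/4 / (2*10)
H = 1936 * 1/4 / 20
H = 484 / 20
H = 121/5 m

121/5 m


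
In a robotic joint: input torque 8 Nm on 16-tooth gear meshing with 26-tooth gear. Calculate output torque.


Given: N1 = 16, N2 = 26, T1 = 8 Nm
Using T2/T1 = N2/N1
T2 = T1 * N2 / N1
T2 = 8 * 26 / 16
T2 = 208 / 16
T2 = 13 Nm

13 Nm


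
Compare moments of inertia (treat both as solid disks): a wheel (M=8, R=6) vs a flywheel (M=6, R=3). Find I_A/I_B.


Given: M1=8 kg, R1=6 m, M2=6 kg, R2=3 m
For a disk: I = (1/2)*M*R^2, so I_A/I_B = (M1*R1^2)/(M2*R2^2)
M1*R1^2 = 8*36 = 288
M2*R2^2 = 6*9 = 54
I_A/I_B = 288/54 = 16/3

16/3


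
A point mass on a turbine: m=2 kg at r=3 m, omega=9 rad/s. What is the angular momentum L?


Given: m = 2 kg, r = 3 m, omega = 9 rad/s
For a point mass: I = m*r^2
I = 2*3^2 = 2*9 = 18
L = I*omega = 18*9
L = 162 kg*m^2/s

162 kg*m^2/s


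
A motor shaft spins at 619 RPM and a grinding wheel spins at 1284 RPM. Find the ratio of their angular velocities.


Given: RPM_A = 619, RPM_B = 1284
omega = 2*pi*RPM/60, so omega_A/omega_B = RPM_A / RPM_B
omega_A/omega_B = 619 / 1284
omega_A/omega_B = 619/1284

619/1284


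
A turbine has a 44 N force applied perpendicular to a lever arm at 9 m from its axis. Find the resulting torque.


Given: F = 44 N, r = 9 m, angle = 90 deg (perpendicular)
Using tau = F * r * sin(90)
sin(90) = 1
tau = 44 * 9 * 1
tau = 396 Nm

396 Nm


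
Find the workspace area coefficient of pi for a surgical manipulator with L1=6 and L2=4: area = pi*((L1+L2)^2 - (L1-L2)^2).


Given: L1 = 6, L2 = 4
(L1+L2)^2 = (10)^2 = 100
(L1-L2)^2 = (2)^2 = 4
Difference = 100 - 4 = 96
This equals 4*L1*L2 = 4*6*4 = 96
Workspace area = 96*pi

96


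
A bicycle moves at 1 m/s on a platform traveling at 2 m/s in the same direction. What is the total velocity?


Given: object velocity = 1 m/s, platform velocity = 2 m/s (same direction)
Using classical velocity addition: v_total = v_object + v_platform
v_total = 1 + 2
v_total = 3 m/s

3 m/s


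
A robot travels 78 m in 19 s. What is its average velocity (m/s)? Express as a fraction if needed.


Given: distance d = 78 m, time t = 19 s
Using v = d / t
v = 78 / 19
v = 78/19 m/s

78/19 m/s


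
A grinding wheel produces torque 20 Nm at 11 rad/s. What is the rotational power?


Given: tau = 20 Nm, omega = 11 rad/s
Using P = tau * omega
P = 20 * 11
P = 220 W

220 W


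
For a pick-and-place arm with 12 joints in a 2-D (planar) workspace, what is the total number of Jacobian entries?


Given: task space dimension = 2, joints = 12
Jacobian is a 2 x 12 matrix
Total entries = rows * columns
Total = 2 * 12
Total = 24

24


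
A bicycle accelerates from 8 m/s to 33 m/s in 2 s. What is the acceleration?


Given: initial velocity v0 = 8 m/s, final velocity v = 33 m/s, time t = 2 s
Using a = (v - v0) / t
a = (33 - 8) / 2
a = 25 / 2
a = 25/2 m/s^2

25/2 m/s^2


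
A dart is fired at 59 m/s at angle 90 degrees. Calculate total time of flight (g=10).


Given: v0 = 59 m/s, theta = 90 deg, g = 10 m/s^2
sin(90) = 1
Using T = 2*v0*sin(theta) / g
T = 2*59*1 / 10
T = 118 / 10
T = 59/5 s

59/5 s


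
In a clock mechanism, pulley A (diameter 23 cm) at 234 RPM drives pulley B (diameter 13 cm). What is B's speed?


Given: D1 = 23 cm, w1 = 234 RPM, D2 = 13 cm
Using D1*w1 = D2*w2
w2 = D1*w1 / D2
w2 = 23*234 / 13
w2 = 5382 / 13
w2 = 414 RPM

414 RPM


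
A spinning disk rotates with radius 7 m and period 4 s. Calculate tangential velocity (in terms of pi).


Given: radius r = 7 m, period T = 4 s
Using v = 2*pi*r / T
v = 2*pi*7 / 4
v = 14*pi / 4
v = 7/2*pi m/s

7/2*pi m/s


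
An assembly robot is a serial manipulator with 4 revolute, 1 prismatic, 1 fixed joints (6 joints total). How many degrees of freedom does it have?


Given: serial robot with 4 revolute, 1 prismatic, 1 fixed joints
DOF contribution per joint type: revolute=1, prismatic=1, spherical=3, fixed=0
DOF = 4*1 + 1*1 + 1*0
DOF = 5

5


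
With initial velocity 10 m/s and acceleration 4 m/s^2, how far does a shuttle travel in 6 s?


Given: v0 = 10 m/s, a = 4 m/s^2, t = 6 s
Using s = v0*t + (1/2)*a*t^2
s = 10*6 + (1/2)*4*6^2
s = 60 + (1/2)*144
s = 60 + 72
s = 132

132 m


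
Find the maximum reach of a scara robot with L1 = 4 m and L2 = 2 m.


Given: L1 = 4 m, L2 = 2 m
For a 2-link planar arm, max reach = L1 + L2 (fully extended)
Max reach = 4 + 2
Max reach = 6 m

6 m


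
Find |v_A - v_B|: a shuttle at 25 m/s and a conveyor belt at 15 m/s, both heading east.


Given: v_A = 25 m/s east, v_B = 15 m/s east
Both move in the same direction; relative speed = |v_A - v_B|
|25 - 15| = |10|
= 10 m/s

10 m/s


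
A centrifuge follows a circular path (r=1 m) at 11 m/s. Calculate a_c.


Given: v = 11 m/s, r = 1 m
Using a_c = v^2 / r
a_c = 11^2 / 1
a_c = 121 / 1
a_c = 121 m/s^2

121 m/s^2


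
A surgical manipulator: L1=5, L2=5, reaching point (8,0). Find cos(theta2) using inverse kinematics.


Given: L1 = 5, L2 = 5, target (x, y) = (8, 0)
Using cos(theta2) = (x^2 + y^2 - L1^2 - L2^2) / (2*L1*L2)
x^2 + y^2 = 8^2 + 0 = 64
L1^2 + L2^2 = 25 + 25 = 50
Numerator = 64 - 50 = 14
Denominator = 2*5*5 = 50
cos(theta2) = 14/50 = 7/25

7/25


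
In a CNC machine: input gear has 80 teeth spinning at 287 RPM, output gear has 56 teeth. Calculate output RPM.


Given: N1 = 80 teeth, w1 = 287 RPM, N2 = 56 teeth
Using N1*w1 = N2*w2
w2 = N1*w1 / N2
w2 = 80*287 / 56
w2 = 22960 / 56
w2 = 410 RPM

410 RPM


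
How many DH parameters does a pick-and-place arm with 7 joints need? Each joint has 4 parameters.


Given: 7 joints, 4 DH parameters per joint (d, theta, a, alpha)
Total DH parameters = number_of_joints * 4
Total = 7 * 4
Total = 28

28


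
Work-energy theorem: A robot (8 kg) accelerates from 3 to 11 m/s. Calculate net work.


Given: m = 8 kg, v0 = 3 m/s, v = 11 m/s
Using W = (1/2)*m*(v^2 - v0^2)
v^2 = 11^2 = 121
v0^2 = 3^2 = 9
v^2 - v0^2 = 121 - 9 = 112
W = (1/2)*8*112 = 448 J

448 J


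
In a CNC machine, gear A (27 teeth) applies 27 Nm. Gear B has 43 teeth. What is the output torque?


Given: N1 = 27, N2 = 43, T1 = 27 Nm
Using T2/T1 = N2/N1
T2 = T1 * N2 / N1
T2 = 27 * 43 / 27
T2 = 1161 / 27
T2 = 43 Nm

43 Nm


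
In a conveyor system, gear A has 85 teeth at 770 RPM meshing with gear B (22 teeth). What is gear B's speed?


Given: N1 = 85 teeth, w1 = 770 RPM, N2 = 22 teeth
Using N1*w1 = N2*w2
w2 = N1*w1 / N2
w2 = 85*770 / 22
w2 = 65450 / 22
w2 = 2975 RPM

2975 RPM


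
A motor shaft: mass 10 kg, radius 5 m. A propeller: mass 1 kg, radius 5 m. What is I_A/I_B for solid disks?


Given: M1=10 kg, R1=5 m, M2=1 kg, R2=5 m
For a disk: I = (1/2)*M*R^2, so I_A/I_B = (M1*R1^2)/(M2*R2^2)
M1*R1^2 = 10*25 = 250
M2*R2^2 = 1*25 = 25
I_A/I_B = 250/25 = 10

10


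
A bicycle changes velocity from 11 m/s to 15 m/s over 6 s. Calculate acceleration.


Given: initial velocity v0 = 11 m/s, final velocity v = 15 m/s, time t = 6 s
Using a = (v - v0) / t
a = (15 - 11) / 6
a = 4 / 6
a = 2/3 m/s^2

2/3 m/s^2


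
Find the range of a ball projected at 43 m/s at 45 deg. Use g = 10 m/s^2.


Given: v0 = 43 m/s, theta = 45 deg, g = 10 m/s^2
sin(2*45) = sin(90) = 1
Using R = v0^2 * sin(2*theta) / g
R = 43^2 * 1 / 10
R = 1849 / 10
R = 1849/10 m

1849/10 m


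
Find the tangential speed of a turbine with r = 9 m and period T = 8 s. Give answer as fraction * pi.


Given: radius r = 9 m, period T = 8 s
Using v = 2*pi*r / T
v = 2*pi*9 / 8
v = 18*pi / 8
v = 9/4*pi m/s

9/4*pi m/s


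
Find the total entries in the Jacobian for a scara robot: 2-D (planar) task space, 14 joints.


Given: task space dimension = 2, joints = 14
Jacobian is a 2 x 14 matrix
Total entries = rows * columns
Total = 2 * 14
Total = 28

28


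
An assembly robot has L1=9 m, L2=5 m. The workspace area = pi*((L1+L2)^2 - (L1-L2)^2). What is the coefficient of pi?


Given: L1 = 9, L2 = 5
(L1+L2)^2 = (14)^2 = 196
(L1-L2)^2 = (4)^2 = 16
Difference = 196 - 16 = 180
This equals 4*L1*L2 = 4*9*5 = 180
Workspace area = 180*pi

180


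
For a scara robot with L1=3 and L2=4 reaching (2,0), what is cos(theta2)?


Given: L1 = 3, L2 = 4, target (x, y) = (2, 0)
Using cos(theta2) = (x^2 + y^2 - L1^2 - L2^2) / (2*L1*L2)
x^2 + y^2 = 2^2 + 0 = 4
L1^2 + L2^2 = 9 + 16 = 25
Numerator = 4 - 25 = -21
Denominator = 2*3*4 = 24
cos(theta2) = -21/24 = -7/8

-7/8


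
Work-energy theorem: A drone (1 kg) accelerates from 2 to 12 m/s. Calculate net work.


Given: m = 1 kg, v0 = 2 m/s, v = 12 m/s
Using W = (1/2)*m*(v^2 - v0^2)
v^2 = 12^2 = 144
v0^2 = 2^2 = 4
v^2 - v0^2 = 144 - 4 = 140
W = (1/2)*1*140 = 70 J

70 J


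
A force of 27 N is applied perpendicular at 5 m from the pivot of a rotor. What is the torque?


Given: F = 27 N, r = 5 m, angle = 90 deg (perpendicular)
Using tau = F * r * sin(90)
sin(90) = 1
tau = 27 * 5 * 1
tau = 135 Nm

135 Nm


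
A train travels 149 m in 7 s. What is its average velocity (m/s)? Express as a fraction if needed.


Given: distance d = 149 m, time t = 7 s
Using v = d / t
v = 149 / 7
v = 149/7 m/s

149/7 m/s


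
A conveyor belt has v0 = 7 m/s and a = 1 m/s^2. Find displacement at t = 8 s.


Given: v0 = 7 m/s, a = 1 m/s^2, t = 8 s
Using s = v0*t + (1/2)*a*t^2
s = 7*8 + (1/2)*1*8^2
s = 56 + (1/2)*64
s = 56 + 32
s = 88

88 m


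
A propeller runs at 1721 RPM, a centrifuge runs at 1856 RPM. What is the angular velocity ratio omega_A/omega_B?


Given: RPM_A = 1721, RPM_B = 1856
omega = 2*pi*RPM/60, so omega_A/omega_B = RPM_A / RPM_B
omega_A/omega_B = 1721 / 1856
omega_A/omega_B = 1721/1856

1721/1856


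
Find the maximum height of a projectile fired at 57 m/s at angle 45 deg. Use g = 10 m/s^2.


Given: v0 = 57 m/s, theta = 45 deg, g = 10 m/s^2
sin^2(45) = 1/2
Using H = v0^2 * sin^2(theta) / (2*g)
H = 57^2 * 1/2 / (2*10)
H = 3249 * 1/2 / 20
H = 3249/2 / 20
H = 3249/40 m

3249/40 m


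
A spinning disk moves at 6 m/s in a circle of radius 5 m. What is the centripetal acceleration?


Given: v = 6 m/s, r = 5 m
Using a_c = v^2 / r
a_c = 6^2 / 5
a_c = 36 / 5
a_c = 36/5 m/s^2

36/5 m/s^2


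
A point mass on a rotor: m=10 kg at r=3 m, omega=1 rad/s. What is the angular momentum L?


Given: m = 10 kg, r = 3 m, omega = 1 rad/s
For a point mass: I = m*r^2
I = 10*3^2 = 10*9 = 90
L = I*omega = 90*1
L = 90 kg*m^2/s

90 kg*m^2/s


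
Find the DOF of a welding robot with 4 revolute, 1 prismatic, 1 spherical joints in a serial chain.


Given: serial robot with 4 revolute, 1 prismatic, 1 spherical joints
DOF contribution per joint type: revolute=1, prismatic=1, spherical=3, fixed=0
DOF = 4*1 + 1*1 + 1*3
DOF = 8

8


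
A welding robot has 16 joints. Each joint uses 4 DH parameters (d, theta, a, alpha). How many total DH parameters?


Given: 16 joints, 4 DH parameters per joint (d, theta, a, alpha)
Total DH parameters = number_of_joints * 4
Total = 16 * 4
Total = 64

64


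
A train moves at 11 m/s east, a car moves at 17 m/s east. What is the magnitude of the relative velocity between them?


Given: v_A = 11 m/s east, v_B = 17 m/s east
Both move in the same direction; relative speed = |v_A - v_B|
|11 - 17| = |-6|
= 6 m/s

6 m/s


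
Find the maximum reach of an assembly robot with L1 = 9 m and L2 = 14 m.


Given: L1 = 9 m, L2 = 14 m
For a 2-link planar arm, max reach = L1 + L2 (fully extended)
Max reach = 9 + 14
Max reach = 23 m

23 m


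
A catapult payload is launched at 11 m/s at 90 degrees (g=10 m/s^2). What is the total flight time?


Given: v0 = 11 m/s, theta = 90 deg, g = 10 m/s^2
sin(90) = 1
Using T = 2*v0*sin(theta) / g
T = 2*11*1 / 10
T = 22 / 10
T = 11/5 s

11/5 s


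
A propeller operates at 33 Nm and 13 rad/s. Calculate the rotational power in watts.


Given: tau = 33 Nm, omega = 13 rad/s
Using P = tau * omega
P = 33 * 13
P = 429 W

429 W


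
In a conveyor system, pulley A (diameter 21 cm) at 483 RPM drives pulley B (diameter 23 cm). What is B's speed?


Given: D1 = 21 cm, w1 = 483 RPM, D2 = 23 cm
Using D1*w1 = D2*w2
w2 = D1*w1 / D2
w2 = 21*483 / 23
w2 = 10143 / 23
w2 = 441 RPM

441 RPM


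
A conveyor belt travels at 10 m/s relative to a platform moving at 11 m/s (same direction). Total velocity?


Given: object velocity = 10 m/s, platform velocity = 11 m/s (same direction)
Using classical velocity addition: v_total = v_object + v_platform
v_total = 10 + 11
v_total = 21 m/s

21 m/s


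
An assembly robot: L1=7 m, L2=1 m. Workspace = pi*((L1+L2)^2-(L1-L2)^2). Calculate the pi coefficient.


Given: L1 = 7, L2 = 1
(L1+L2)^2 = (8)^2 = 64
(L1-L2)^2 = (6)^2 = 36
Difference = 64 - 36 = 28
This equals 4*L1*L2 = 4*7*1 = 28
Workspace area = 28*pi

28


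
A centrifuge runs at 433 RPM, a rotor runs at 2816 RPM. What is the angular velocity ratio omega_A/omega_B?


Given: RPM_A = 433, RPM_B = 2816
omega = 2*pi*RPM/60, so omega_A/omega_B = RPM_A / RPM_B
omega_A/omega_B = 433 / 2816
omega_A/omega_B = 433/2816

433/2816


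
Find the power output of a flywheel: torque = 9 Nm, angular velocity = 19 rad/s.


Given: tau = 9 Nm, omega = 19 rad/s
Using P = tau * omega
P = 9 * 19
P = 171 W

171 W


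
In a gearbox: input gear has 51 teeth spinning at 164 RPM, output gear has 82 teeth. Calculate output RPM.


Given: N1 = 51 teeth, w1 = 164 RPM, N2 = 82 teeth
Using N1*w1 = N2*w2
w2 = N1*w1 / N2
w2 = 51*164 / 82
w2 = 8364 / 82
w2 = 102 RPM

102 RPM


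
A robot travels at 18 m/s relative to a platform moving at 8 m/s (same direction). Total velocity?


Given: object velocity = 18 m/s, platform velocity = 8 m/s (same direction)
Using classical velocity addition: v_total = v_object + v_platform
v_total = 18 + 8
v_total = 26 m/s

26 m/s


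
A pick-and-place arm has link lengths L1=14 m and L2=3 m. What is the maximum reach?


Given: L1 = 14 m, L2 = 3 m
For a 2-link planar arm, max reach = L1 + L2 (fully extended)
Max reach = 14 + 3
Max reach = 17 m

17 m


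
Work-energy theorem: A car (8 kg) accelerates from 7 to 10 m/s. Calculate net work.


Given: m = 8 kg, v0 = 7 m/s, v = 10 m/s
Using W = (1/2)*m*(v^2 - v0^2)
v^2 = 10^2 = 100
v0^2 = 7^2 = 49
v^2 - v0^2 = 100 - 49 = 51
W = (1/2)*8*51 = 204 J

204 J


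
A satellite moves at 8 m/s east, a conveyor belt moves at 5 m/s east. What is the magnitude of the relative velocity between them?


Given: v_A = 8 m/s east, v_B = 5 m/s east
Both move in the same direction; relative speed = |v_A - v_B|
|8 - 5| = |3|
= 3 m/s

3 m/s


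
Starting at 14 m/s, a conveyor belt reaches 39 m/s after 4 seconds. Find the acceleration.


Given: initial velocity v0 = 14 m/s, final velocity v = 39 m/s, time t = 4 s
Using a = (v - v0) / t
a = (39 - 14) / 4
a = 25 / 4
a = 25/4 m/s^2

25/4 m/s^2


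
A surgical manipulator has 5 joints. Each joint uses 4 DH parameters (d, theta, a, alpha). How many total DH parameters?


Given: 5 joints, 4 DH parameters per joint (d, theta, a, alpha)
Total DH parameters = number_of_joints * 4
Total = 5 * 4
Total = 20

20


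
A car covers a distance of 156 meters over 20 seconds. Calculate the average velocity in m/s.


Given: distance d = 156 m, time t = 20 s
Using v = d / t
v = 156 / 20
v = 39/5 m/s

39/5 m/s


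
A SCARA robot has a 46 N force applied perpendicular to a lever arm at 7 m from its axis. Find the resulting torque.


Given: F = 46 N, r = 7 m, angle = 90 deg (perpendicular)
Using tau = F * r * sin(90)
sin(90) = 1
tau = 46 * 7 * 1
tau = 322 Nm

322 Nm


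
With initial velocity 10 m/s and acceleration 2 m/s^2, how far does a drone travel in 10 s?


Given: v0 = 10 m/s, a = 2 m/s^2, t = 10 s
Using s = v0*t + (1/2)*a*t^2
s = 10*10 + (1/2)*2*10^2
s = 100 + (1/2)*200
s = 100 + 100
s = 200

200 m


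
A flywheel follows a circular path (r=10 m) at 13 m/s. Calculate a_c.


Given: v = 13 m/s, r = 10 m
Using a_c = v^2 / r
a_c = 13^2 / 10
a_c = 169 / 10
a_c = 169/10 m/s^2

169/10 m/s^2


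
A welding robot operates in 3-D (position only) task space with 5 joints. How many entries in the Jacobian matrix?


Given: task space dimension = 3, joints = 5
Jacobian is a 3 x 5 matrix
Total entries = rows * columns
Total = 3 * 5
Total = 15

15


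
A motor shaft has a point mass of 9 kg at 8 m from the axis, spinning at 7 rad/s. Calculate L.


Given: m = 9 kg, r = 8 m, omega = 7 rad/s
For a point mass: I = m*r^2
I = 9*8^2 = 9*64 = 576
L = I*omega = 576*7
L = 4032 kg*m^2/s

4032 kg*m^2/s


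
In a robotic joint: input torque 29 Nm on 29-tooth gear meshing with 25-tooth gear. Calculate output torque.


Given: N1 = 29, N2 = 25, T1 = 29 Nm
Using T2/T1 = N2/N1
T2 = T1 * N2 / N1
T2 = 29 * 25 / 29
T2 = 725 / 29
T2 = 25 Nm

25 Nm


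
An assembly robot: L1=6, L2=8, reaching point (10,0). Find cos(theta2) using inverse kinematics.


Given: L1 = 6, L2 = 8, target (x, y) = (10, 0)
Using cos(theta2) = (x^2 + y^2 - L1^2 - L2^2) / (2*L1*L2)
x^2 + y^2 = 10^2 + 0 = 100
L1^2 + L2^2 = 36 + 64 = 100
Numerator = 100 - 100 = 0
Denominator = 2*6*8 = 96
cos(theta2) = 0/96 = 0

0


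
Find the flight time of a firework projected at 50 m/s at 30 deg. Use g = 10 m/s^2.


Given: v0 = 50 m/s, theta = 30 deg, g = 10 m/s^2
sin(30) = 1/2
Using T = 2*v0*sin(theta) / g
T = 2*50*1/2 / 10
T = 50 / 10
T = 5 s

5 s


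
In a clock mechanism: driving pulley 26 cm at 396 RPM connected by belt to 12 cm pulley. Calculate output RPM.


Given: D1 = 26 cm, w1 = 396 RPM, D2 = 12 cm
Using D1*w1 = D2*w2
w2 = D1*w1 / D2
w2 = 26*396 / 12
w2 = 10296 / 12
w2 = 858 RPM

858 RPM


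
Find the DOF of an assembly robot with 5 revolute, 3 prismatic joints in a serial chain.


Given: serial robot with 5 revolute, 3 prismatic joints
DOF contribution per joint type: revolute=1, prismatic=1, spherical=3, fixed=0
DOF = 5*1 + 3*1
DOF = 8

8


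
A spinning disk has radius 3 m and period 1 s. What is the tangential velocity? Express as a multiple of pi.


Given: radius r = 3 m, period T = 1 s
Using v = 2*pi*r / T
v = 2*pi*3 / 1
v = 6*pi / 1
v = 6*pi m/s

6*pi m/s


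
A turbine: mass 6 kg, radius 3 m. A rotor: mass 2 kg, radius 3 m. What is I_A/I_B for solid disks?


Given: M1=6 kg, R1=3 m, M2=2 kg, R2=3 m
For a disk: I = (1/2)*M*R^2, so I_A/I_B = (M1*R1^2)/(M2*R2^2)
M1*R1^2 = 6*9 = 54
M2*R2^2 = 2*9 = 18
I_A/I_B = 54/18 = 3

3


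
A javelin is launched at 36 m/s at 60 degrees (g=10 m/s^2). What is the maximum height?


Given: v0 = 36 m/s, theta = 60 deg, g = 10 m/s^2
sin^2(60) = 3/4
Using H = v0^2 * sin^2(theta) / (2*g)
H = 36^2 * 3/4 / (2*10)
H = 1296 * 3/4 / 20
H = 972 / 20
H = 243/5 m

243/5 m


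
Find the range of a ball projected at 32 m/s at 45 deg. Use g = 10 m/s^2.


Given: v0 = 32 m/s, theta = 45 deg, g = 10 m/s^2
sin(2*45) = sin(90) = 1
Using R = v0^2 * sin(2*theta) / g
R = 32^2 * 1 / 10
R = 1024 / 10
R = 512/5 m

512/5 m


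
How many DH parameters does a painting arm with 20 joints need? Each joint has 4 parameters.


Given: 20 joints, 4 DH parameters per joint (d, theta, a, alpha)
Total DH parameters = number_of_joints * 4
Total = 20 * 4
Total = 80

80


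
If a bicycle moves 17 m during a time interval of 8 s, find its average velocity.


Given: distance d = 17 m, time t = 8 s
Using v = d / t
v = 17 / 8
v = 17/8 m/s

17/8 m/s


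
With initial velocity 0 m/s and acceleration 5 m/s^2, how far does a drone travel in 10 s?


Given: v0 = 0 m/s, a = 5 m/s^2, t = 10 s
Using s = v0*t + (1/2)*a*t^2
s = 0*10 + (1/2)*5*10^2
s = 0 + (1/2)*500
s = 0 + 250
s = 250

250 m


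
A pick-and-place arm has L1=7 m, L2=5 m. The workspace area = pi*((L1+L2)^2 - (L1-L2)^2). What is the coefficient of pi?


Given: L1 = 7, L2 = 5
(L1+L2)^2 = (12)^2 = 144
(L1-L2)^2 = (2)^2 = 4
Difference = 144 - 4 = 140
This equals 4*L1*L2 = 4*7*5 = 140
Workspace area = 140*pi

140


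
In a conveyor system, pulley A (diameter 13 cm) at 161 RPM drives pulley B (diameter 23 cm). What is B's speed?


Given: D1 = 13 cm, w1 = 161 RPM, D2 = 23 cm
Using D1*w1 = D2*w2
w2 = D1*w1 / D2
w2 = 13*161 / 23
w2 = 2093 / 23
w2 = 91 RPM

91 RPM


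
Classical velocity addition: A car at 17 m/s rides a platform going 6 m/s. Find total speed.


Given: object velocity = 17 m/s, platform velocity = 6 m/s (same direction)
Using classical velocity addition: v_total = v_object + v_platform
v_total = 17 + 6
v_total = 23 m/s

23 m/s


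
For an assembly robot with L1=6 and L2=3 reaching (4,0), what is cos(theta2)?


Given: L1 = 6, L2 = 3, target (x, y) = (4, 0)
Using cos(theta2) = (x^2 + y^2 - L1^2 - L2^2) / (2*L1*L2)
x^2 + y^2 = 4^2 + 0 = 16
L1^2 + L2^2 = 36 + 9 = 45
Numerator = 16 - 45 = -29
Denominator = 2*6*3 = 36
cos(theta2) = -29/36 = -29/36

-29/36


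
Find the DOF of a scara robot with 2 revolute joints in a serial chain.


Given: serial robot with 2 revolute joints
DOF contribution per joint type: revolute=1, prismatic=1, spherical=3, fixed=0
DOF = 2*1
DOF = 2

2


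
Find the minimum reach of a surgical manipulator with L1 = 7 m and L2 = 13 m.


Given: L1 = 7 m, L2 = 13 m
For a 2-link planar arm, min reach = |L1 - L2| (second link folded back)
Min reach = |7 - 13|
Min reach = 6 m

6 m


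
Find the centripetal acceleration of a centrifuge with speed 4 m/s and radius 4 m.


Given: v = 4 m/s, r = 4 m
Using a_c = v^2 / r
a_c = 4^2 / 4
a_c = 16 / 4
a_c = 4 m/s^2

4 m/s^2


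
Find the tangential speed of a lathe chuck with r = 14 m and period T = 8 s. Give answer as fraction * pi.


Given: radius r = 14 m, period T = 8 s
Using v = 2*pi*r / T
v = 2*pi*14 / 8
v = 28*pi / 8
v = 7/2*pi m/s

7/2*pi m/s


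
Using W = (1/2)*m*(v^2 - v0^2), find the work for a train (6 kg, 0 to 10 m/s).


Given: m = 6 kg, v0 = 0 m/s, v = 10 m/s
Using W = (1/2)*m*(v^2 - v0^2)
v^2 = 10^2 = 100
v0^2 = 0^2 = 0
v^2 - v0^2 = 100 - 0 = 100
W = (1/2)*6*100 = 300 J

300 J


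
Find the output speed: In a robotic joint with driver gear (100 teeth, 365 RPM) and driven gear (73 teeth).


Given: N1 = 100 teeth, w1 = 365 RPM, N2 = 73 teeth
Using N1*w1 = N2*w2
w2 = N1*w1 / N2
w2 = 100*365 / 73
w2 = 36500 / 73
w2 = 500 RPM

500 RPM


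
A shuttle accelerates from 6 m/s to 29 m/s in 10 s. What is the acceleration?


Given: initial velocity v0 = 6 m/s, final velocity v = 29 m/s, time t = 10 s
Using a = (v - v0) / t
a = (29 - 6) / 10
a = 23 / 10
a = 23/10 m/s^2

23/10 m/s^2


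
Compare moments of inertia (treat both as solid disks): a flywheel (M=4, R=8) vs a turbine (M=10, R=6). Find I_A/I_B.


Given: M1=4 kg, R1=8 m, M2=10 kg, R2=6 m
For a disk: I = (1/2)*M*R^2, so I_A/I_B = (M1*R1^2)/(M2*R2^2)
M1*R1^2 = 4*64 = 256
M2*R2^2 = 10*36 = 360
I_A/I_B = 256/360 = 32/45

32/45


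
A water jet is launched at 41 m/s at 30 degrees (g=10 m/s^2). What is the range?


Given: v0 = 41 m/s, theta = 30 deg, g = 10 m/s^2
sin(2*30) = sin(60) = sqrt(3)/2
Using R = v0^2 * sin(2*theta) / g
R = 41^2 * (sqrt(3)/2) / 10
R = 1681 * sqrt(3) / 20
R = 1681/20*sqrt(3) m

1681/20*sqrt(3) m


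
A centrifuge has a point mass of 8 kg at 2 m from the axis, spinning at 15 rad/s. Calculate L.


Given: m = 8 kg, r = 2 m, omega = 15 rad/s
For a point mass: I = m*r^2
I = 8*2^2 = 8*4 = 32
L = I*omega = 32*15
L = 480 kg*m^2/s

480 kg*m^2/s


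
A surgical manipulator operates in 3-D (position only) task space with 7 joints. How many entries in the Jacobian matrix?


Given: task space dimension = 3, joints = 7
Jacobian is a 3 x 7 matrix
Total entries = rows * columns
Total = 3 * 7
Total = 21

21


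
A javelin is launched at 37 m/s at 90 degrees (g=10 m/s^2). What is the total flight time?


Given: v0 = 37 m/s, theta = 90 deg, g = 10 m/s^2
sin(90) = 1
Using T = 2*v0*sin(theta) / g
T = 2*37*1 / 10
T = 74 / 10
T = 37/5 s

37/5 s


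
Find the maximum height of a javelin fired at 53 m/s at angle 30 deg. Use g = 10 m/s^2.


Given: v0 = 53 m/s, theta = 30 deg, g = 10 m/s^2
sin^2(30) = 1/4
Using H = v0^2 * sin^2(theta) / (2*g)
H = 53^2 * 1/4 / (2*10)
H = 2809 * 1/4 / 20
H = 2809/4 / 20
H = 2809/80 m

2809/80 m
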